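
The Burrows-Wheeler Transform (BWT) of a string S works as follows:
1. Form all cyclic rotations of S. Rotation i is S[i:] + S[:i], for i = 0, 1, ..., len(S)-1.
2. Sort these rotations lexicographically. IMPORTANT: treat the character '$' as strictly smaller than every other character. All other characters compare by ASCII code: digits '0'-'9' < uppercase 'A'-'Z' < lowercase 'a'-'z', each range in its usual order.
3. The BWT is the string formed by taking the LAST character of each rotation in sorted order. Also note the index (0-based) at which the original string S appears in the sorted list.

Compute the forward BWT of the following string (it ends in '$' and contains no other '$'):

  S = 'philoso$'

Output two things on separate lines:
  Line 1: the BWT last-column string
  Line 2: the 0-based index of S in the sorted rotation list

Answer: ophisl$o
6

Derivation:
All 8 rotations (rotation i = S[i:]+S[:i]):
  rot[0] = philoso$
  rot[1] = hiloso$p
  rot[2] = iloso$ph
  rot[3] = loso$phi
  rot[4] = oso$phil
  rot[5] = so$philo
  rot[6] = o$philos
  rot[7] = $philoso
Sorted (with $ < everything):
  sorted[0] = $philoso  (last char: 'o')
  sorted[1] = hiloso$p  (last char: 'p')
  sorted[2] = iloso$ph  (last char: 'h')
  sorted[3] = loso$phi  (last char: 'i')
  sorted[4] = o$philos  (last char: 's')
  sorted[5] = oso$phil  (last char: 'l')
  sorted[6] = philoso$  (last char: '$')
  sorted[7] = so$philo  (last char: 'o')
Last column: ophisl$o
Original string S is at sorted index 6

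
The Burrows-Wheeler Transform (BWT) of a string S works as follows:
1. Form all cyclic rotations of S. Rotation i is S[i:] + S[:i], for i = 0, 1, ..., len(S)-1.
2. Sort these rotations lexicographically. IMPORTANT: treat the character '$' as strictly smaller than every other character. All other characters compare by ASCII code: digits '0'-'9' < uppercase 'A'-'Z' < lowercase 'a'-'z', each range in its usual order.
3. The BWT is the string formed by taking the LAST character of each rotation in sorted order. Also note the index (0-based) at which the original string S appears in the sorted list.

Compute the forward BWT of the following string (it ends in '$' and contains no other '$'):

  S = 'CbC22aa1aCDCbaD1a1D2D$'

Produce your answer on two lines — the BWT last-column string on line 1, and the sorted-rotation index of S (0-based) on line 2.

All 22 rotations (rotation i = S[i:]+S[:i]):
  rot[0] = CbC22aa1aCDCbaD1a1D2D$
  rot[1] = bC22aa1aCDCbaD1a1D2D$C
  rot[2] = C22aa1aCDCbaD1a1D2D$Cb
  rot[3] = 22aa1aCDCbaD1a1D2D$CbC
  rot[4] = 2aa1aCDCbaD1a1D2D$CbC2
  rot[5] = aa1aCDCbaD1a1D2D$CbC22
  rot[6] = a1aCDCbaD1a1D2D$CbC22a
  rot[7] = 1aCDCbaD1a1D2D$CbC22aa
  rot[8] = aCDCbaD1a1D2D$CbC22aa1
  rot[9] = CDCbaD1a1D2D$CbC22aa1a
  rot[10] = DCbaD1a1D2D$CbC22aa1aC
  rot[11] = CbaD1a1D2D$CbC22aa1aCD
  rot[12] = baD1a1D2D$CbC22aa1aCDC
  rot[13] = aD1a1D2D$CbC22aa1aCDCb
  rot[14] = D1a1D2D$CbC22aa1aCDCba
  rot[15] = 1a1D2D$CbC22aa1aCDCbaD
  rot[16] = a1D2D$CbC22aa1aCDCbaD1
  rot[17] = 1D2D$CbC22aa1aCDCbaD1a
  rot[18] = D2D$CbC22aa1aCDCbaD1a1
  rot[19] = 2D$CbC22aa1aCDCbaD1a1D
  rot[20] = D$CbC22aa1aCDCbaD1a1D2
  rot[21] = $CbC22aa1aCDCbaD1a1D2D
Sorted (with $ < everything):
  sorted[0] = $CbC22aa1aCDCbaD1a1D2D  (last char: 'D')
  sorted[1] = 1D2D$CbC22aa1aCDCbaD1a  (last char: 'a')
  sorted[2] = 1a1D2D$CbC22aa1aCDCbaD  (last char: 'D')
  sorted[3] = 1aCDCbaD1a1D2D$CbC22aa  (last char: 'a')
  sorted[4] = 22aa1aCDCbaD1a1D2D$CbC  (last char: 'C')
  sorted[5] = 2D$CbC22aa1aCDCbaD1a1D  (last char: 'D')
  sorted[6] = 2aa1aCDCbaD1a1D2D$CbC2  (last char: '2')
  sorted[7] = C22aa1aCDCbaD1a1D2D$Cb  (last char: 'b')
  sorted[8] = CDCbaD1a1D2D$CbC22aa1a  (last char: 'a')
  sorted[9] = CbC22aa1aCDCbaD1a1D2D$  (last char: '$')
  sorted[10] = CbaD1a1D2D$CbC22aa1aCD  (last char: 'D')
  sorted[11] = D$CbC22aa1aCDCbaD1a1D2  (last char: '2')
  sorted[12] = D1a1D2D$CbC22aa1aCDCba  (last char: 'a')
  sorted[13] = D2D$CbC22aa1aCDCbaD1a1  (last char: '1')
  sorted[14] = DCbaD1a1D2D$CbC22aa1aC  (last char: 'C')
  sorted[15] = a1D2D$CbC22aa1aCDCbaD1  (last char: '1')
  sorted[16] = a1aCDCbaD1a1D2D$CbC22a  (last char: 'a')
  sorted[17] = aCDCbaD1a1D2D$CbC22aa1  (last char: '1')
  sorted[18] = aD1a1D2D$CbC22aa1aCDCb  (last char: 'b')
  sorted[19] = aa1aCDCbaD1a1D2D$CbC22  (last char: '2')
  sorted[20] = bC22aa1aCDCbaD1a1D2D$C  (last char: 'C')
  sorted[21] = baD1a1D2D$CbC22aa1aCDC  (last char: 'C')
Last column: DaDaCD2ba$D2a1C1a1b2CC
Original string S is at sorted index 9

Answer: DaDaCD2ba$D2a1C1a1b2CC
9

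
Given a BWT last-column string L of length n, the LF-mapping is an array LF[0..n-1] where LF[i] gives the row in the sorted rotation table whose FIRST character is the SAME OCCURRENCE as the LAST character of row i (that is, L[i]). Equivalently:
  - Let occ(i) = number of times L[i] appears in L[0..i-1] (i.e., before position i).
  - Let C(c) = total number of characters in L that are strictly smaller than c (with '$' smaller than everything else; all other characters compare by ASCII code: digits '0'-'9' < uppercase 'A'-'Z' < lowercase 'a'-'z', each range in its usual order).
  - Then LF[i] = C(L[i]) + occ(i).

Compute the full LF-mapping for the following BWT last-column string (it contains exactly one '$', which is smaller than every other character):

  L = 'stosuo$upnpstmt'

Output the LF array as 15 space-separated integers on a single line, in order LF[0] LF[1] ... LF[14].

Answer: 7 10 3 8 13 4 0 14 5 2 6 9 11 1 12

Derivation:
Char counts: '$':1, 'm':1, 'n':1, 'o':2, 'p':2, 's':3, 't':3, 'u':2
C (first-col start): C('$')=0, C('m')=1, C('n')=2, C('o')=3, C('p')=5, C('s')=7, C('t')=10, C('u')=13
L[0]='s': occ=0, LF[0]=C('s')+0=7+0=7
L[1]='t': occ=0, LF[1]=C('t')+0=10+0=10
L[2]='o': occ=0, LF[2]=C('o')+0=3+0=3
L[3]='s': occ=1, LF[3]=C('s')+1=7+1=8
L[4]='u': occ=0, LF[4]=C('u')+0=13+0=13
L[5]='o': occ=1, LF[5]=C('o')+1=3+1=4
L[6]='$': occ=0, LF[6]=C('$')+0=0+0=0
L[7]='u': occ=1, LF[7]=C('u')+1=13+1=14
L[8]='p': occ=0, LF[8]=C('p')+0=5+0=5
L[9]='n': occ=0, LF[9]=C('n')+0=2+0=2
L[10]='p': occ=1, LF[10]=C('p')+1=5+1=6
L[11]='s': occ=2, LF[11]=C('s')+2=7+2=9
L[12]='t': occ=1, LF[12]=C('t')+1=10+1=11
L[13]='m': occ=0, LF[13]=C('m')+0=1+0=1
L[14]='t': occ=2, LF[14]=C('t')+2=10+2=12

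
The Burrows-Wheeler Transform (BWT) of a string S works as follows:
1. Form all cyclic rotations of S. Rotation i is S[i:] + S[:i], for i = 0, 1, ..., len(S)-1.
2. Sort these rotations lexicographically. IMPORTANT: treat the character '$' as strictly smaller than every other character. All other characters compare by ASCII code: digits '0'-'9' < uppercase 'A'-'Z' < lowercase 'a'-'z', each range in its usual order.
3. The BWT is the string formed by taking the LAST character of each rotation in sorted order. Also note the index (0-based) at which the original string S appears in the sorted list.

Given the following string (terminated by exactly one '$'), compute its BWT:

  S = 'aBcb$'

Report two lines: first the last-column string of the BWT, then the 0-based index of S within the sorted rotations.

Answer: ba$cB
2

Derivation:
All 5 rotations (rotation i = S[i:]+S[:i]):
  rot[0] = aBcb$
  rot[1] = Bcb$a
  rot[2] = cb$aB
  rot[3] = b$aBc
  rot[4] = $aBcb
Sorted (with $ < everything):
  sorted[0] = $aBcb  (last char: 'b')
  sorted[1] = Bcb$a  (last char: 'a')
  sorted[2] = aBcb$  (last char: '$')
  sorted[3] = b$aBc  (last char: 'c')
  sorted[4] = cb$aB  (last char: 'B')
Last column: ba$cB
Original string S is at sorted index 2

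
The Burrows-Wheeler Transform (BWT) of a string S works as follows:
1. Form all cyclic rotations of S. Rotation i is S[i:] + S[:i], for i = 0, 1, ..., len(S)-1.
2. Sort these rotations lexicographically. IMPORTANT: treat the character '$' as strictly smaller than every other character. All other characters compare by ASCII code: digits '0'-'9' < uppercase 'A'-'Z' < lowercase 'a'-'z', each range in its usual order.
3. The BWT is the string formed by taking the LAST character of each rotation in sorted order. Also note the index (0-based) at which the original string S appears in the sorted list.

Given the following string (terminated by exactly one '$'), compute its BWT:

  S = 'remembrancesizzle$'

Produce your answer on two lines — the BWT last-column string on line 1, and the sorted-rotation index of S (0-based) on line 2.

Answer: ermnlmrcszeeab$ezi
14

Derivation:
All 18 rotations (rotation i = S[i:]+S[:i]):
  rot[0] = remembrancesizzle$
  rot[1] = emembrancesizzle$r
  rot[2] = membrancesizzle$re
  rot[3] = embrancesizzle$rem
  rot[4] = mbrancesizzle$reme
  rot[5] = brancesizzle$remem
  rot[6] = rancesizzle$rememb
  rot[7] = ancesizzle$remembr
  rot[8] = ncesizzle$remembra
  rot[9] = cesizzle$remembran
  rot[10] = esizzle$remembranc
  rot[11] = sizzle$remembrance
  rot[12] = izzle$remembrances
  rot[13] = zzle$remembrancesi
  rot[14] = zle$remembrancesiz
  rot[15] = le$remembrancesizz
  rot[16] = e$remembrancesizzl
  rot[17] = $remembrancesizzle
Sorted (with $ < everything):
  sorted[0] = $remembrancesizzle  (last char: 'e')
  sorted[1] = ancesizzle$remembr  (last char: 'r')
  sorted[2] = brancesizzle$remem  (last char: 'm')
  sorted[3] = cesizzle$remembran  (last char: 'n')
  sorted[4] = e$remembrancesizzl  (last char: 'l')
  sorted[5] = embrancesizzle$rem  (last char: 'm')
  sorted[6] = emembrancesizzle$r  (last char: 'r')
  sorted[7] = esizzle$remembranc  (last char: 'c')
  sorted[8] = izzle$remembrances  (last char: 's')
  sorted[9] = le$remembrancesizz  (last char: 'z')
  sorted[10] = mbrancesizzle$reme  (last char: 'e')
  sorted[11] = membrancesizzle$re  (last char: 'e')
  sorted[12] = ncesizzle$remembra  (last char: 'a')
  sorted[13] = rancesizzle$rememb  (last char: 'b')
  sorted[14] = remembrancesizzle$  (last char: '$')
  sorted[15] = sizzle$remembrance  (last char: 'e')
  sorted[16] = zle$remembrancesiz  (last char: 'z')
  sorted[17] = zzle$remembrancesi  (last char: 'i')
Last column: ermnlmrcszeeab$ezi
Original string S is at sorted index 14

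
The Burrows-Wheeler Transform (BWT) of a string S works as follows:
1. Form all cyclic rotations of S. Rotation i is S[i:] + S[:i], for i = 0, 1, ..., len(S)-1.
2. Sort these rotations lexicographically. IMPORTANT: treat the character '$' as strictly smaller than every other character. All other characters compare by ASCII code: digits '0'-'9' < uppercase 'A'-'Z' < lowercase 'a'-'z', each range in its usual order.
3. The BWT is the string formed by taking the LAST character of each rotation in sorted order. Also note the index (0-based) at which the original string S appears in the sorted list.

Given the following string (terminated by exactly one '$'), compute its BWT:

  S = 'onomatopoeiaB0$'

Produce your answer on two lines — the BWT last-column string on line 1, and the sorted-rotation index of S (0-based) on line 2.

All 15 rotations (rotation i = S[i:]+S[:i]):
  rot[0] = onomatopoeiaB0$
  rot[1] = nomatopoeiaB0$o
  rot[2] = omatopoeiaB0$on
  rot[3] = matopoeiaB0$ono
  rot[4] = atopoeiaB0$onom
  rot[5] = topoeiaB0$onoma
  rot[6] = opoeiaB0$onomat
  rot[7] = poeiaB0$onomato
  rot[8] = oeiaB0$onomatop
  rot[9] = eiaB0$onomatopo
  rot[10] = iaB0$onomatopoe
  rot[11] = aB0$onomatopoei
  rot[12] = B0$onomatopoeia
  rot[13] = 0$onomatopoeiaB
  rot[14] = $onomatopoeiaB0
Sorted (with $ < everything):
  sorted[0] = $onomatopoeiaB0  (last char: '0')
  sorted[1] = 0$onomatopoeiaB  (last char: 'B')
  sorted[2] = B0$onomatopoeia  (last char: 'a')
  sorted[3] = aB0$onomatopoei  (last char: 'i')
  sorted[4] = atopoeiaB0$onom  (last char: 'm')
  sorted[5] = eiaB0$onomatopo  (last char: 'o')
  sorted[6] = iaB0$onomatopoe  (last char: 'e')
  sorted[7] = matopoeiaB0$ono  (last char: 'o')
  sorted[8] = nomatopoeiaB0$o  (last char: 'o')
  sorted[9] = oeiaB0$onomatop  (last char: 'p')
  sorted[10] = omatopoeiaB0$on  (last char: 'n')
  sorted[11] = onomatopoeiaB0$  (last char: '$')
  sorted[12] = opoeiaB0$onomat  (last char: 't')
  sorted[13] = poeiaB0$onomato  (last char: 'o')
  sorted[14] = topoeiaB0$onoma  (last char: 'a')
Last column: 0Baimoeoopn$toa
Original string S is at sorted index 11

Answer: 0Baimoeoopn$toa
11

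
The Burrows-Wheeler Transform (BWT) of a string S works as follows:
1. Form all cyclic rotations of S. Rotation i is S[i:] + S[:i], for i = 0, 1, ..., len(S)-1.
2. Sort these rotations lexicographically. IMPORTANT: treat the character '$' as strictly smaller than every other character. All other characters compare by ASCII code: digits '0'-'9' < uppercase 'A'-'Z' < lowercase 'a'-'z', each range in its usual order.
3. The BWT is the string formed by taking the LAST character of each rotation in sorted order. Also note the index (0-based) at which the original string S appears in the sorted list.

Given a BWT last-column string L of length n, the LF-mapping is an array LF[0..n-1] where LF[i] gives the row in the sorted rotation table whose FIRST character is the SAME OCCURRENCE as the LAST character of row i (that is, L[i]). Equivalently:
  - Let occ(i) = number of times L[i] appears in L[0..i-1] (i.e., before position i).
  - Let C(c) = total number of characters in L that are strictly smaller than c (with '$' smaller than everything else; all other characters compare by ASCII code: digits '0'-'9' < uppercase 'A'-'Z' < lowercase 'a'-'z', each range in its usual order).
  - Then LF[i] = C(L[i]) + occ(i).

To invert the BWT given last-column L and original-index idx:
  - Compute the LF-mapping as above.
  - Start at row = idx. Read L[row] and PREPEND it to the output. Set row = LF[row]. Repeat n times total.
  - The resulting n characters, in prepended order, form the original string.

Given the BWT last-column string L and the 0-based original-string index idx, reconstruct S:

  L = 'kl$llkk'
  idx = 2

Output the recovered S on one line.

LF mapping: 1 4 0 5 6 2 3
Walk LF starting at row 2, prepending L[row]:
  step 1: row=2, L[2]='$', prepend. Next row=LF[2]=0
  step 2: row=0, L[0]='k', prepend. Next row=LF[0]=1
  step 3: row=1, L[1]='l', prepend. Next row=LF[1]=4
  step 4: row=4, L[4]='l', prepend. Next row=LF[4]=6
  step 5: row=6, L[6]='k', prepend. Next row=LF[6]=3
  step 6: row=3, L[3]='l', prepend. Next row=LF[3]=5
  step 7: row=5, L[5]='k', prepend. Next row=LF[5]=2
Reversed output: klkllk$

Answer: klkllk$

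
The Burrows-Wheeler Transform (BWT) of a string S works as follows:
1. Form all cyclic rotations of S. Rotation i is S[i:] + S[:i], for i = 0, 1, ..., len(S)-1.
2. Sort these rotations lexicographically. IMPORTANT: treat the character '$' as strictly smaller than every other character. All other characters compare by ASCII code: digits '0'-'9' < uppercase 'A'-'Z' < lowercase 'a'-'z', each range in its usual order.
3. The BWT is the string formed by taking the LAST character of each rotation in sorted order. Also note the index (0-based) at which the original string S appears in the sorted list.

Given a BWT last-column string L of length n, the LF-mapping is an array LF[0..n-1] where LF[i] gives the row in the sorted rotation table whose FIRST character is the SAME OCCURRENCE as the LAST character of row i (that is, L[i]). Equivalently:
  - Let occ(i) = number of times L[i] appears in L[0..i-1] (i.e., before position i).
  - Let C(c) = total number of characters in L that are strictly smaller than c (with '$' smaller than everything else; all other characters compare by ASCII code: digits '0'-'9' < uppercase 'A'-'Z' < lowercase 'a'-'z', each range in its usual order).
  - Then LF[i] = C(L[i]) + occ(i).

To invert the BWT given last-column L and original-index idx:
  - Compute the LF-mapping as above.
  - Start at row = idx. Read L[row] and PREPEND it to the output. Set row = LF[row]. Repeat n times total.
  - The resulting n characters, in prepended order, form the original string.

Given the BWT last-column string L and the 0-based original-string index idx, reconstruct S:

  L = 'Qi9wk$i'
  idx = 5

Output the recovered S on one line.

Answer: kiwi9Q$

Derivation:
LF mapping: 2 3 1 6 5 0 4
Walk LF starting at row 5, prepending L[row]:
  step 1: row=5, L[5]='$', prepend. Next row=LF[5]=0
  step 2: row=0, L[0]='Q', prepend. Next row=LF[0]=2
  step 3: row=2, L[2]='9', prepend. Next row=LF[2]=1
  step 4: row=1, L[1]='i', prepend. Next row=LF[1]=3
  step 5: row=3, L[3]='w', prepend. Next row=LF[3]=6
  step 6: row=6, L[6]='i', prepend. Next row=LF[6]=4
  step 7: row=4, L[4]='k', prepend. Next row=LF[4]=5
Reversed output: kiwi9Q$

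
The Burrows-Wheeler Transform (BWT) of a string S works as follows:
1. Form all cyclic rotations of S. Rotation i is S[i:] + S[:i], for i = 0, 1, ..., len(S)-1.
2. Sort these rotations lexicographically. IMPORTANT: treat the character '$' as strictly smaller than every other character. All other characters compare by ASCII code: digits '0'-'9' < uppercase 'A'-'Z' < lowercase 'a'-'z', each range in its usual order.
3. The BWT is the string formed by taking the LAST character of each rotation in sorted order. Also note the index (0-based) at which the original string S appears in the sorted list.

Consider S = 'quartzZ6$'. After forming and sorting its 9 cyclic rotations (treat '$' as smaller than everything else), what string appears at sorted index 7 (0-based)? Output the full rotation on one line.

Answer: uartzZ6$q

Derivation:
All 9 rotations (rotation i = S[i:]+S[:i]):
  rot[0] = quartzZ6$
  rot[1] = uartzZ6$q
  rot[2] = artzZ6$qu
  rot[3] = rtzZ6$qua
  rot[4] = tzZ6$quar
  rot[5] = zZ6$quart
  rot[6] = Z6$quartz
  rot[7] = 6$quartzZ
  rot[8] = $quartzZ6
Sorted (with $ < everything):
  sorted[0] = $quartzZ6
  sorted[1] = 6$quartzZ
  sorted[2] = Z6$quartz
  sorted[3] = artzZ6$qu
  sorted[4] = quartzZ6$
  sorted[5] = rtzZ6$qua
  sorted[6] = tzZ6$quar
  sorted[7] = uartzZ6$q
  sorted[8] = zZ6$quart
sorted[7] = uartzZ6$q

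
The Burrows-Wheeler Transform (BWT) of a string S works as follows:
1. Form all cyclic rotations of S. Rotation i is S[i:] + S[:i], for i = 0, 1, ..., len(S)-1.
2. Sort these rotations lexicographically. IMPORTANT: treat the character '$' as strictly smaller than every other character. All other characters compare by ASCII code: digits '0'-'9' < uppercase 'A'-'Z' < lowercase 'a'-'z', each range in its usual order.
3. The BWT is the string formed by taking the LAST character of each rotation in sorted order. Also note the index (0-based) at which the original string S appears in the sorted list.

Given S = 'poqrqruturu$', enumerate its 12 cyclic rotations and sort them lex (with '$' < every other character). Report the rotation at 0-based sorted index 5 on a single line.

All 12 rotations (rotation i = S[i:]+S[:i]):
  rot[0] = poqrqruturu$
  rot[1] = oqrqruturu$p
  rot[2] = qrqruturu$po
  rot[3] = rqruturu$poq
  rot[4] = qruturu$poqr
  rot[5] = ruturu$poqrq
  rot[6] = uturu$poqrqr
  rot[7] = turu$poqrqru
  rot[8] = uru$poqrqrut
  rot[9] = ru$poqrqrutu
  rot[10] = u$poqrqrutur
  rot[11] = $poqrqruturu
Sorted (with $ < everything):
  sorted[0] = $poqrqruturu
  sorted[1] = oqrqruturu$p
  sorted[2] = poqrqruturu$
  sorted[3] = qrqruturu$po
  sorted[4] = qruturu$poqr
  sorted[5] = rqruturu$poq
  sorted[6] = ru$poqrqrutu
  sorted[7] = ruturu$poqrq
  sorted[8] = turu$poqrqru
  sorted[9] = u$poqrqrutur
  sorted[10] = uru$poqrqrut
  sorted[11] = uturu$poqrqr
sorted[5] = rqruturu$poq

Answer: rqruturu$poq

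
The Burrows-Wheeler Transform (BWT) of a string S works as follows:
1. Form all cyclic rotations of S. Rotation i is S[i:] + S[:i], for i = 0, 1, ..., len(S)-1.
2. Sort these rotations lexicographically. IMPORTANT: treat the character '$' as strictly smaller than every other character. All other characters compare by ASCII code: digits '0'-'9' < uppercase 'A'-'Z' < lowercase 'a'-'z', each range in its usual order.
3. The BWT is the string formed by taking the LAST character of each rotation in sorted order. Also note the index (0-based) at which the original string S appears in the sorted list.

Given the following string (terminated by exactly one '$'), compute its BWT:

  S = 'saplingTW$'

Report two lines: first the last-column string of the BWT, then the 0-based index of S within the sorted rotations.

Answer: WgTsnlpia$
9

Derivation:
All 10 rotations (rotation i = S[i:]+S[:i]):
  rot[0] = saplingTW$
  rot[1] = aplingTW$s
  rot[2] = plingTW$sa
  rot[3] = lingTW$sap
  rot[4] = ingTW$sapl
  rot[5] = ngTW$sapli
  rot[6] = gTW$saplin
  rot[7] = TW$sapling
  rot[8] = W$saplingT
  rot[9] = $saplingTW
Sorted (with $ < everything):
  sorted[0] = $saplingTW  (last char: 'W')
  sorted[1] = TW$sapling  (last char: 'g')
  sorted[2] = W$saplingT  (last char: 'T')
  sorted[3] = aplingTW$s  (last char: 's')
  sorted[4] = gTW$saplin  (last char: 'n')
  sorted[5] = ingTW$sapl  (last char: 'l')
  sorted[6] = lingTW$sap  (last char: 'p')
  sorted[7] = ngTW$sapli  (last char: 'i')
  sorted[8] = plingTW$sa  (last char: 'a')
  sorted[9] = saplingTW$  (last char: '$')
Last column: WgTsnlpia$
Original string S is at sorted index 9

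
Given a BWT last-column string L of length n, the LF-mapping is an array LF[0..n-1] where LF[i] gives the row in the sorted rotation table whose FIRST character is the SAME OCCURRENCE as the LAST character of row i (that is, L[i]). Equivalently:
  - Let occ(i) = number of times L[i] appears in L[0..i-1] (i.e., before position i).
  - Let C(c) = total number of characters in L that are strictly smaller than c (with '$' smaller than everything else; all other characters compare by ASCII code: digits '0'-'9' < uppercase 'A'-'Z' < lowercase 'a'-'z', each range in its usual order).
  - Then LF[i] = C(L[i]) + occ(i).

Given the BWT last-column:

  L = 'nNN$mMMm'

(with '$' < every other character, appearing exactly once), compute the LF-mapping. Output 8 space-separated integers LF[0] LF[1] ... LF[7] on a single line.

Answer: 7 3 4 0 5 1 2 6

Derivation:
Char counts: '$':1, 'M':2, 'N':2, 'm':2, 'n':1
C (first-col start): C('$')=0, C('M')=1, C('N')=3, C('m')=5, C('n')=7
L[0]='n': occ=0, LF[0]=C('n')+0=7+0=7
L[1]='N': occ=0, LF[1]=C('N')+0=3+0=3
L[2]='N': occ=1, LF[2]=C('N')+1=3+1=4
L[3]='$': occ=0, LF[3]=C('$')+0=0+0=0
L[4]='m': occ=0, LF[4]=C('m')+0=5+0=5
L[5]='M': occ=0, LF[5]=C('M')+0=1+0=1
L[6]='M': occ=1, LF[6]=C('M')+1=1+1=2
L[7]='m': occ=1, LF[7]=C('m')+1=5+1=6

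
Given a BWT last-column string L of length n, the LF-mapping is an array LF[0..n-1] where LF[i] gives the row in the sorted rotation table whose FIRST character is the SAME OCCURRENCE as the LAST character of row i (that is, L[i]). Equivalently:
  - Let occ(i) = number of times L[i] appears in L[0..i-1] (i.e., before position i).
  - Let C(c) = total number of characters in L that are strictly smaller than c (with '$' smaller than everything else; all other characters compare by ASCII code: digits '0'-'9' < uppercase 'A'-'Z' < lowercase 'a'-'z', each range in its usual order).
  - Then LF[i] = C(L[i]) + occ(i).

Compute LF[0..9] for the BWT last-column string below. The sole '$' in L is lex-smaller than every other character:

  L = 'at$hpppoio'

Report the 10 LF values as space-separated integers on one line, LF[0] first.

Answer: 1 9 0 2 6 7 8 4 3 5

Derivation:
Char counts: '$':1, 'a':1, 'h':1, 'i':1, 'o':2, 'p':3, 't':1
C (first-col start): C('$')=0, C('a')=1, C('h')=2, C('i')=3, C('o')=4, C('p')=6, C('t')=9
L[0]='a': occ=0, LF[0]=C('a')+0=1+0=1
L[1]='t': occ=0, LF[1]=C('t')+0=9+0=9
L[2]='$': occ=0, LF[2]=C('$')+0=0+0=0
L[3]='h': occ=0, LF[3]=C('h')+0=2+0=2
L[4]='p': occ=0, LF[4]=C('p')+0=6+0=6
L[5]='p': occ=1, LF[5]=C('p')+1=6+1=7
L[6]='p': occ=2, LF[6]=C('p')+2=6+2=8
L[7]='o': occ=0, LF[7]=C('o')+0=4+0=4
L[8]='i': occ=0, LF[8]=C('i')+0=3+0=3
L[9]='o': occ=1, LF[9]=C('o')+1=4+1=5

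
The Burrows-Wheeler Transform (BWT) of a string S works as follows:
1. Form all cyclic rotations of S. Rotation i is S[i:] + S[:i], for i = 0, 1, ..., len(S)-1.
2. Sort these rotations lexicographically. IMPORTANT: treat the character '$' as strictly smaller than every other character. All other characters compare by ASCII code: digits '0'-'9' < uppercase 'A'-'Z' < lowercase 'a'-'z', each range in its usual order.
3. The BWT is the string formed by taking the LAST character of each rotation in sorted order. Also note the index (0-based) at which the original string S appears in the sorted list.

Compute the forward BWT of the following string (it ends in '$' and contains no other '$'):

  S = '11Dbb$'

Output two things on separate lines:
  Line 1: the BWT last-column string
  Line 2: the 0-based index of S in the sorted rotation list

All 6 rotations (rotation i = S[i:]+S[:i]):
  rot[0] = 11Dbb$
  rot[1] = 1Dbb$1
  rot[2] = Dbb$11
  rot[3] = bb$11D
  rot[4] = b$11Db
  rot[5] = $11Dbb
Sorted (with $ < everything):
  sorted[0] = $11Dbb  (last char: 'b')
  sorted[1] = 11Dbb$  (last char: '$')
  sorted[2] = 1Dbb$1  (last char: '1')
  sorted[3] = Dbb$11  (last char: '1')
  sorted[4] = b$11Db  (last char: 'b')
  sorted[5] = bb$11D  (last char: 'D')
Last column: b$11bD
Original string S is at sorted index 1

Answer: b$11bD
1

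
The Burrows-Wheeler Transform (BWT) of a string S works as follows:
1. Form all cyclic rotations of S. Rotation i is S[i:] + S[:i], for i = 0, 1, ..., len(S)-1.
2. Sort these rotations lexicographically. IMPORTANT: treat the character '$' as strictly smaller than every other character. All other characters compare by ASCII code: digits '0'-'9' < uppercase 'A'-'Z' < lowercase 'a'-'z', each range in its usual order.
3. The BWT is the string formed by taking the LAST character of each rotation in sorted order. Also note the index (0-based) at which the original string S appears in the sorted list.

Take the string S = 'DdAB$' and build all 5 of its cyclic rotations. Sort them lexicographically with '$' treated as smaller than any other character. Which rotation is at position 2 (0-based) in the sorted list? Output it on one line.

All 5 rotations (rotation i = S[i:]+S[:i]):
  rot[0] = DdAB$
  rot[1] = dAB$D
  rot[2] = AB$Dd
  rot[3] = B$DdA
  rot[4] = $DdAB
Sorted (with $ < everything):
  sorted[0] = $DdAB
  sorted[1] = AB$Dd
  sorted[2] = B$DdA
  sorted[3] = DdAB$
  sorted[4] = dAB$D
sorted[2] = B$DdA

Answer: B$DdA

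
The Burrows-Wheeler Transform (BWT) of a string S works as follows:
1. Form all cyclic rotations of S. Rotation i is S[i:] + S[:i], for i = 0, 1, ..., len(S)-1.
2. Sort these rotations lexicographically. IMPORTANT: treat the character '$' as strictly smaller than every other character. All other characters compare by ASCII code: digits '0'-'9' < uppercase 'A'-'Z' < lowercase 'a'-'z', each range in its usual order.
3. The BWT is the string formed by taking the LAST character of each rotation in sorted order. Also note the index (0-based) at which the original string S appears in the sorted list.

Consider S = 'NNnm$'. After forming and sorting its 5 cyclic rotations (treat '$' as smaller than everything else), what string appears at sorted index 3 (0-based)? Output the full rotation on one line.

Answer: m$NNn

Derivation:
All 5 rotations (rotation i = S[i:]+S[:i]):
  rot[0] = NNnm$
  rot[1] = Nnm$N
  rot[2] = nm$NN
  rot[3] = m$NNn
  rot[4] = $NNnm
Sorted (with $ < everything):
  sorted[0] = $NNnm
  sorted[1] = NNnm$
  sorted[2] = Nnm$N
  sorted[3] = m$NNn
  sorted[4] = nm$NN
sorted[3] = m$NNn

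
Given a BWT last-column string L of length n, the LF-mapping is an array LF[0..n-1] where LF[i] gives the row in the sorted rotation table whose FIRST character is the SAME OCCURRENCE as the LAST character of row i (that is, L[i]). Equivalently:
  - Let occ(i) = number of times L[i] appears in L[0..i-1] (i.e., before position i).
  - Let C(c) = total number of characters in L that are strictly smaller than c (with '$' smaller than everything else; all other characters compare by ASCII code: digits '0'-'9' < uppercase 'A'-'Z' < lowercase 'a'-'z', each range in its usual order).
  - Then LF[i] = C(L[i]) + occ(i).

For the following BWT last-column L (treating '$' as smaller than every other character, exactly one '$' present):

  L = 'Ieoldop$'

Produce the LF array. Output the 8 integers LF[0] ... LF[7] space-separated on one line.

Char counts: '$':1, 'I':1, 'd':1, 'e':1, 'l':1, 'o':2, 'p':1
C (first-col start): C('$')=0, C('I')=1, C('d')=2, C('e')=3, C('l')=4, C('o')=5, C('p')=7
L[0]='I': occ=0, LF[0]=C('I')+0=1+0=1
L[1]='e': occ=0, LF[1]=C('e')+0=3+0=3
L[2]='o': occ=0, LF[2]=C('o')+0=5+0=5
L[3]='l': occ=0, LF[3]=C('l')+0=4+0=4
L[4]='d': occ=0, LF[4]=C('d')+0=2+0=2
L[5]='o': occ=1, LF[5]=C('o')+1=5+1=6
L[6]='p': occ=0, LF[6]=C('p')+0=7+0=7
L[7]='$': occ=0, LF[7]=C('$')+0=0+0=0

Answer: 1 3 5 4 2 6 7 0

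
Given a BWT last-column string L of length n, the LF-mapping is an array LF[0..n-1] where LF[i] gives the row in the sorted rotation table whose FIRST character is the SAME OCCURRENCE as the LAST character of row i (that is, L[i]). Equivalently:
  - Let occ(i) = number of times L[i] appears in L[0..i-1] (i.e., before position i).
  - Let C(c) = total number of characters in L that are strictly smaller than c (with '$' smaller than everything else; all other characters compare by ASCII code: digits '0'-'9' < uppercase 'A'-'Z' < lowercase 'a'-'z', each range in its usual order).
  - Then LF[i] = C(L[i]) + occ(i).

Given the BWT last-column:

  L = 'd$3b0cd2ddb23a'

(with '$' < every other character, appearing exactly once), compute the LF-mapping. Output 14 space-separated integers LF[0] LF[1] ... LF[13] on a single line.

Char counts: '$':1, '0':1, '2':2, '3':2, 'a':1, 'b':2, 'c':1, 'd':4
C (first-col start): C('$')=0, C('0')=1, C('2')=2, C('3')=4, C('a')=6, C('b')=7, C('c')=9, C('d')=10
L[0]='d': occ=0, LF[0]=C('d')+0=10+0=10
L[1]='$': occ=0, LF[1]=C('$')+0=0+0=0
L[2]='3': occ=0, LF[2]=C('3')+0=4+0=4
L[3]='b': occ=0, LF[3]=C('b')+0=7+0=7
L[4]='0': occ=0, LF[4]=C('0')+0=1+0=1
L[5]='c': occ=0, LF[5]=C('c')+0=9+0=9
L[6]='d': occ=1, LF[6]=C('d')+1=10+1=11
L[7]='2': occ=0, LF[7]=C('2')+0=2+0=2
L[8]='d': occ=2, LF[8]=C('d')+2=10+2=12
L[9]='d': occ=3, LF[9]=C('d')+3=10+3=13
L[10]='b': occ=1, LF[10]=C('b')+1=7+1=8
L[11]='2': occ=1, LF[11]=C('2')+1=2+1=3
L[12]='3': occ=1, LF[12]=C('3')+1=4+1=5
L[13]='a': occ=0, LF[13]=C('a')+0=6+0=6

Answer: 10 0 4 7 1 9 11 2 12 13 8 3 5 6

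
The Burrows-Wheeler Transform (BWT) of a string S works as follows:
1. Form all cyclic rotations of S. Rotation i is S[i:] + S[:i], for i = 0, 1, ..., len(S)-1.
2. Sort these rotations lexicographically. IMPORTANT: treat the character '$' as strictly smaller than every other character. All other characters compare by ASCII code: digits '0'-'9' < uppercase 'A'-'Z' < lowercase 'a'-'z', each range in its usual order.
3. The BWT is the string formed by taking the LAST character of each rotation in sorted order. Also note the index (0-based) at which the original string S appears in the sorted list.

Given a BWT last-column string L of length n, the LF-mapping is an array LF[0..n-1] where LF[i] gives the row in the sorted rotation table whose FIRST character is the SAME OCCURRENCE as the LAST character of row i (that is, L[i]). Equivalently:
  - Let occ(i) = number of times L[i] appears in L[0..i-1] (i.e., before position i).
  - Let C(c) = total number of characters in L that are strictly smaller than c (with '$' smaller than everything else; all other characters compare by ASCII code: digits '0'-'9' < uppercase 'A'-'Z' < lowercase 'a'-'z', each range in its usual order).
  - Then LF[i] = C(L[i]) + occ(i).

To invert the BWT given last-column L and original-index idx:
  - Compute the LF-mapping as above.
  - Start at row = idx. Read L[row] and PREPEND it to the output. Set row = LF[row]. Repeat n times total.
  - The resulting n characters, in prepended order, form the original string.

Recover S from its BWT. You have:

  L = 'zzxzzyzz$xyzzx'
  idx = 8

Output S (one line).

Answer: zxzzzzxxzyyzz$

Derivation:
LF mapping: 6 7 1 8 9 4 10 11 0 2 5 12 13 3
Walk LF starting at row 8, prepending L[row]:
  step 1: row=8, L[8]='$', prepend. Next row=LF[8]=0
  step 2: row=0, L[0]='z', prepend. Next row=LF[0]=6
  step 3: row=6, L[6]='z', prepend. Next row=LF[6]=10
  step 4: row=10, L[10]='y', prepend. Next row=LF[10]=5
  step 5: row=5, L[5]='y', prepend. Next row=LF[5]=4
  step 6: row=4, L[4]='z', prepend. Next row=LF[4]=9
  step 7: row=9, L[9]='x', prepend. Next row=LF[9]=2
  step 8: row=2, L[2]='x', prepend. Next row=LF[2]=1
  step 9: row=1, L[1]='z', prepend. Next row=LF[1]=7
  step 10: row=7, L[7]='z', prepend. Next row=LF[7]=11
  step 11: row=11, L[11]='z', prepend. Next row=LF[11]=12
  step 12: row=12, L[12]='z', prepend. Next row=LF[12]=13
  step 13: row=13, L[13]='x', prepend. Next row=LF[13]=3
  step 14: row=3, L[3]='z', prepend. Next row=LF[3]=8
Reversed output: zxzzzzxxzyyzz$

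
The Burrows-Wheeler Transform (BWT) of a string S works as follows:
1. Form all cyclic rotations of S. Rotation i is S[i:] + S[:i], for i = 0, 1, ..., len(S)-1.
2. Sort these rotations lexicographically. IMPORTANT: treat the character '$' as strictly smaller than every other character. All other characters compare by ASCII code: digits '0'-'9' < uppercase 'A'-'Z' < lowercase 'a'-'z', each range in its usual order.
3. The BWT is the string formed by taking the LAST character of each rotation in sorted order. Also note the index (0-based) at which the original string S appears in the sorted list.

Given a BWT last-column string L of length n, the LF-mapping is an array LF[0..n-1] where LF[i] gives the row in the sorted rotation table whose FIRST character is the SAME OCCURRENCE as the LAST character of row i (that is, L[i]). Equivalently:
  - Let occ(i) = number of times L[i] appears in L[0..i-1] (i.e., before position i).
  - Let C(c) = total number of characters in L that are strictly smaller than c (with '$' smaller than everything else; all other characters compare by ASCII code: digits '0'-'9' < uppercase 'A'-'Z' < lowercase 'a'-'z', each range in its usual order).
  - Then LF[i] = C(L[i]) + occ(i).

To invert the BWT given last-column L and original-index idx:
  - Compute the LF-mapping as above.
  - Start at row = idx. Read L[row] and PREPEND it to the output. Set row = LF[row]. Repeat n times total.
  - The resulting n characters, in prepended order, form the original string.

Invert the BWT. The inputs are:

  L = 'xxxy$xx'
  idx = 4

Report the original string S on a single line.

Answer: xxyxxx$

Derivation:
LF mapping: 1 2 3 6 0 4 5
Walk LF starting at row 4, prepending L[row]:
  step 1: row=4, L[4]='$', prepend. Next row=LF[4]=0
  step 2: row=0, L[0]='x', prepend. Next row=LF[0]=1
  step 3: row=1, L[1]='x', prepend. Next row=LF[1]=2
  step 4: row=2, L[2]='x', prepend. Next row=LF[2]=3
  step 5: row=3, L[3]='y', prepend. Next row=LF[3]=6
  step 6: row=6, L[6]='x', prepend. Next row=LF[6]=5
  step 7: row=5, L[5]='x', prepend. Next row=LF[5]=4
Reversed output: xxyxxx$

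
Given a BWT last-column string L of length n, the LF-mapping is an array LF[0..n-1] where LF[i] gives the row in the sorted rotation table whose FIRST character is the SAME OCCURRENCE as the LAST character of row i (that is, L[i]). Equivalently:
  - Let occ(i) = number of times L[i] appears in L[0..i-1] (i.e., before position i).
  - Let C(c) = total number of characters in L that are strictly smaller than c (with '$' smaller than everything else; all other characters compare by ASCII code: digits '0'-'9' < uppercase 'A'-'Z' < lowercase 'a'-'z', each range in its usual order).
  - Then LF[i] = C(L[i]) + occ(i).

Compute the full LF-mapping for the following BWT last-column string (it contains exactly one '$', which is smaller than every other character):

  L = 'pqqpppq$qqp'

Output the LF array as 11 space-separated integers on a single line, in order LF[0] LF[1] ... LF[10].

Answer: 1 6 7 2 3 4 8 0 9 10 5

Derivation:
Char counts: '$':1, 'p':5, 'q':5
C (first-col start): C('$')=0, C('p')=1, C('q')=6
L[0]='p': occ=0, LF[0]=C('p')+0=1+0=1
L[1]='q': occ=0, LF[1]=C('q')+0=6+0=6
L[2]='q': occ=1, LF[2]=C('q')+1=6+1=7
L[3]='p': occ=1, LF[3]=C('p')+1=1+1=2
L[4]='p': occ=2, LF[4]=C('p')+2=1+2=3
L[5]='p': occ=3, LF[5]=C('p')+3=1+3=4
L[6]='q': occ=2, LF[6]=C('q')+2=6+2=8
L[7]='$': occ=0, LF[7]=C('$')+0=0+0=0
L[8]='q': occ=3, LF[8]=C('q')+3=6+3=9
L[9]='q': occ=4, LF[9]=C('q')+4=6+4=10
L[10]='p': occ=4, LF[10]=C('p')+4=1+4=5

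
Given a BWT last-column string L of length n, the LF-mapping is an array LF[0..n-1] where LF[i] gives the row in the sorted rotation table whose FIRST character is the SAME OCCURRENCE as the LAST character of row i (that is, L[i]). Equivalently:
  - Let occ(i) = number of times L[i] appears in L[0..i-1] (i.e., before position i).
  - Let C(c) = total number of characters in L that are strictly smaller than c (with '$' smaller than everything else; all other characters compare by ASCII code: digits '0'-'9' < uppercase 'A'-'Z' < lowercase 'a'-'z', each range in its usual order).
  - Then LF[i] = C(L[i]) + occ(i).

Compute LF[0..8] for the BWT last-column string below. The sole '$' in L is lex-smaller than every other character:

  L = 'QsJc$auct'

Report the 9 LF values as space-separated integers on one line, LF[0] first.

Answer: 2 6 1 4 0 3 8 5 7

Derivation:
Char counts: '$':1, 'J':1, 'Q':1, 'a':1, 'c':2, 's':1, 't':1, 'u':1
C (first-col start): C('$')=0, C('J')=1, C('Q')=2, C('a')=3, C('c')=4, C('s')=6, C('t')=7, C('u')=8
L[0]='Q': occ=0, LF[0]=C('Q')+0=2+0=2
L[1]='s': occ=0, LF[1]=C('s')+0=6+0=6
L[2]='J': occ=0, LF[2]=C('J')+0=1+0=1
L[3]='c': occ=0, LF[3]=C('c')+0=4+0=4
L[4]='$': occ=0, LF[4]=C('$')+0=0+0=0
L[5]='a': occ=0, LF[5]=C('a')+0=3+0=3
L[6]='u': occ=0, LF[6]=C('u')+0=8+0=8
L[7]='c': occ=1, LF[7]=C('c')+1=4+1=5
L[8]='t': occ=0, LF[8]=C('t')+0=7+0=7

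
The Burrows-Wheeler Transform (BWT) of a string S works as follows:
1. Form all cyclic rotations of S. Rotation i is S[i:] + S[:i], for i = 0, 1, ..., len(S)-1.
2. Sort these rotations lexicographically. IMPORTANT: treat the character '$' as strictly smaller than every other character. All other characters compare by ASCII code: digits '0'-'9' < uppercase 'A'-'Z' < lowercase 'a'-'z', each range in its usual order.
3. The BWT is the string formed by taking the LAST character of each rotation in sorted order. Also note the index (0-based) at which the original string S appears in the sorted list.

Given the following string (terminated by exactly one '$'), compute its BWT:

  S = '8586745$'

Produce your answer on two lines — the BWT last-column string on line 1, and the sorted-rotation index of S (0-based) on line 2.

All 8 rotations (rotation i = S[i:]+S[:i]):
  rot[0] = 8586745$
  rot[1] = 586745$8
  rot[2] = 86745$85
  rot[3] = 6745$858
  rot[4] = 745$8586
  rot[5] = 45$85867
  rot[6] = 5$858674
  rot[7] = $8586745
Sorted (with $ < everything):
  sorted[0] = $8586745  (last char: '5')
  sorted[1] = 45$85867  (last char: '7')
  sorted[2] = 5$858674  (last char: '4')
  sorted[3] = 586745$8  (last char: '8')
  sorted[4] = 6745$858  (last char: '8')
  sorted[5] = 745$8586  (last char: '6')
  sorted[6] = 8586745$  (last char: '$')
  sorted[7] = 86745$85  (last char: '5')
Last column: 574886$5
Original string S is at sorted index 6

Answer: 574886$5
6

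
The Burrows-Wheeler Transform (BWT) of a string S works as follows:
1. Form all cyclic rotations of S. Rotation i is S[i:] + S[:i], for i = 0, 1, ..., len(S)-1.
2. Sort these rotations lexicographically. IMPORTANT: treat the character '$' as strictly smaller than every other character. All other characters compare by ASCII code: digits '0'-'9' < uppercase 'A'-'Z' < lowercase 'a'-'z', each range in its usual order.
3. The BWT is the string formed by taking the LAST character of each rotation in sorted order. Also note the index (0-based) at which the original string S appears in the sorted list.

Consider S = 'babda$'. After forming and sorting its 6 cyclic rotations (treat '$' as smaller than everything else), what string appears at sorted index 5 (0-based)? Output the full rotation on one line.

All 6 rotations (rotation i = S[i:]+S[:i]):
  rot[0] = babda$
  rot[1] = abda$b
  rot[2] = bda$ba
  rot[3] = da$bab
  rot[4] = a$babd
  rot[5] = $babda
Sorted (with $ < everything):
  sorted[0] = $babda
  sorted[1] = a$babd
  sorted[2] = abda$b
  sorted[3] = babda$
  sorted[4] = bda$ba
  sorted[5] = da$bab
sorted[5] = da$bab

Answer: da$bab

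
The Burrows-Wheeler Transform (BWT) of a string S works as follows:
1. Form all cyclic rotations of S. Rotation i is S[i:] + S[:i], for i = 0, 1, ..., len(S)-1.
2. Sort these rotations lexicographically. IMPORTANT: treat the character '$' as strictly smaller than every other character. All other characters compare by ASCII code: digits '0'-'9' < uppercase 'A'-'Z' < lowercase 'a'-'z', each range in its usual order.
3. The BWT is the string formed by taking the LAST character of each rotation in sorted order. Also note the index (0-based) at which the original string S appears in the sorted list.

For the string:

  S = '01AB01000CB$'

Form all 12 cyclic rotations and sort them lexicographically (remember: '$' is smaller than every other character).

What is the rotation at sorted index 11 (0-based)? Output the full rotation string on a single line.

Answer: CB$01AB01000

Derivation:
All 12 rotations (rotation i = S[i:]+S[:i]):
  rot[0] = 01AB01000CB$
  rot[1] = 1AB01000CB$0
  rot[2] = AB01000CB$01
  rot[3] = B01000CB$01A
  rot[4] = 01000CB$01AB
  rot[5] = 1000CB$01AB0
  rot[6] = 000CB$01AB01
  rot[7] = 00CB$01AB010
  rot[8] = 0CB$01AB0100
  rot[9] = CB$01AB01000
  rot[10] = B$01AB01000C
  rot[11] = $01AB01000CB
Sorted (with $ < everything):
  sorted[0] = $01AB01000CB
  sorted[1] = 000CB$01AB01
  sorted[2] = 00CB$01AB010
  sorted[3] = 01000CB$01AB
  sorted[4] = 01AB01000CB$
  sorted[5] = 0CB$01AB0100
  sorted[6] = 1000CB$01AB0
  sorted[7] = 1AB01000CB$0
  sorted[8] = AB01000CB$01
  sorted[9] = B$01AB01000C
  sorted[10] = B01000CB$01A
  sorted[11] = CB$01AB01000
sorted[11] = CB$01AB01000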